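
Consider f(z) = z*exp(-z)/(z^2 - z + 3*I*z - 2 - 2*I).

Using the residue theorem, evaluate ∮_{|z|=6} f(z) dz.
By the residue theorem, ∮_C f(z) dz = 2πi · (sum of the residues of f at the poles inside |z| = 6).

The denominator factors as (z - 1 + I)*(z + 2*I), so the singularities of f are simple poles at z = 1 - I, z = -2*I.
  |1 - I|² = 2 < 36 = 6², so this pole is inside the contour.
  |-2*I|² = 4 < 36 = 6², so this pole is inside the contour.

With P(z) = z*exp(-z) and Q(z) = z^2 - z + 3*I*z - 2 - 2*I, each pole is simple, so Res(f, z₀) = P(z₀)/Q'(z₀) with Q'(z) = 2*z - 1 + 3*I.
  Res(f, 1 - I) = P(1 - I)/Q'(1 - I) = ((1 - I)*exp(-1 + I))/(1 + I) = -I*exp(-1 + I)
  Res(f, -2*I) = P(-2*I)/Q'(-2*I) = (-2*I*exp(2*I))/(-1 - I) = (1 + I)*exp(2*I)

Sum of residues inside C: -I*exp(-1 + I) + (1 + I)*exp(2*I)
∮_C f(z) dz = 2πi · (-I*exp(-1 + I) + (1 + I)*exp(2*I)) = pi*(-2 + 2*I)*exp(2*I) + 2*pi*exp(-1 + I)

Final answer: pi*(-2 + 2*I)*exp(2*I) + 2*pi*exp(-1 + I)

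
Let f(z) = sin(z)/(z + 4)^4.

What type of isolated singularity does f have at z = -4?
Write f(z) = g(z)/(z + 4)^4 with g(z) = sin(z).
g is entire and g(-4) = -sin(4) ≠ 0, so no factor of (z + 4) cancels: the Laurent expansion of f about z = -4 starts at the power -4, i.e. lim_{z→z₀} (z - z₀)^4 f(z) = -sin(4) is finite and nonzero.
So z = -4 is a pole of order 4.

Final answer: pole of order 4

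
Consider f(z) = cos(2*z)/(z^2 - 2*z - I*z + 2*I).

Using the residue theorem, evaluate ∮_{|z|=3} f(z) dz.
pi*(2/5 - 4*I/5)*cosh(2) + pi*(-2/5 + 4*I/5)*cos(4)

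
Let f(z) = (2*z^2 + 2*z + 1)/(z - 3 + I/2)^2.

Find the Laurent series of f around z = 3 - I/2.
Put w = z - (3 - I/2), i.e. z = w + 3 - I/2. The denominator is w^2, so it suffices to rewrite the numerator in powers of w.

P(z) = 2*z^2 + 2*z + 1
P(w + 3 - I/2) = 49/2 - 7*I + (14 - 2*I)*w + 2*w^2

Dividing each term by w^2:
  f = (49/2 - 7*I)/w^2 + (14 - 2*I)/w + 2

Substituting back w = z - 3 + I/2:
  f(z) = (49/2 - 7*I)/(z - 3 + I/2)^2 + (14 - 2*I)/(z - 3 + I/2) + 2

The series is finite because the numerator is a polynomial; the negative powers form the principal part, and the coefficient of 1/(z - 3 + I/2) gives Res(f, 3 - I/2) = 14 - 2*I.

Final answer: (49/2 - 7*I)/(z - 3 + I/2)^2 + (14 - 2*I)/(z - 3 + I/2) + 2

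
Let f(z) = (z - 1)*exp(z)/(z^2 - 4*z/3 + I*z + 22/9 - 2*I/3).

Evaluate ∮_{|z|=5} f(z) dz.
By the residue theorem, ∮_C f(z) dz = 2πi · (sum of the residues of f at the poles inside |z| = 5).

The denominator factors as (z - 2/3 + 2*I)*(z - 2/3 - I), so the singularities of f are simple poles at z = 2/3 - 2*I, z = 2/3 + I.
  |2/3 - 2*I|² = 40/9 < 25 = 5², so this pole is inside the contour.
  |2/3 + I|² = 13/9 < 25 = 5², so this pole is inside the contour.

With P(z) = (z - 1)*exp(z) and Q(z) = z^2 - 4*z/3 + I*z + 22/9 - 2*I/3, each pole is simple, so Res(f, z₀) = P(z₀)/Q'(z₀) with Q'(z) = 2*z - 4/3 + I.
  Res(f, 2/3 - 2*I) = P(2/3 - 2*I)/Q'(2/3 - 2*I) = ((-1/3 - 2*I)*exp(2/3 - 2*I))/(-3*I) = (2/3 - I/9)*exp(2/3 - 2*I)
  Res(f, 2/3 + I) = P(2/3 + I)/Q'(2/3 + I) = ((-1/3 + I)*exp(2/3 + I))/(3*I) = (1/3 + I/9)*exp(2/3 + I)

Sum of residues inside C: (2/3 - I/9)*exp(2/3 - 2*I) + (1/3 + I/9)*exp(2/3 + I)
∮_C f(z) dz = 2πi · ((2/3 - I/9)*exp(2/3 - 2*I) + (1/3 + I/9)*exp(2/3 + I)) = pi*(2/9 + 4*I/3)*exp(2/3 - 2*I) + pi*(-2/9 + 2*I/3)*exp(2/3 + I)

Final answer: pi*(2/9 + 4*I/3)*exp(2/3 - 2*I) + pi*(-2/9 + 2*I/3)*exp(2/3 + I)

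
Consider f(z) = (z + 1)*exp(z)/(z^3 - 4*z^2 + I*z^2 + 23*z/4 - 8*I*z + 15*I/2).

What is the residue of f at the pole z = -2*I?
Write f(z) = P(z)/Q(z) with P(z) = (z + 1)*exp(z) and Q(z) = z^3 - 4*z^2 + I*z^2 + 23*z/4 - 8*I*z + 15*I/2.
The denominator factors as Q(z) = (z - 3 - 3*I/2)*(z + 2*I)*(z - 1 + I/2), so z = -2*I is a simple zero of Q and P is analytic there; z = -2*I is therefore a simple pole and
  Res(f, z₀) = P(z₀)/Q'(z₀).

Q'(z) = 3*z^2 - 8*z + 2*I*z + 23/4 - 8*I, so Q'(-2*I) = -9/4 + 8*I.
P(-2*I) = (1 - 2*I)*exp(-2*I).

Res(f, -2*I) = ((1 - 2*I)*exp(-2*I))/(-9/4 + 8*I) = (-292/1105 - 56*I/1105)*exp(-2*I)

Final answer: (-292/1105 - 56*I/1105)*exp(-2*I)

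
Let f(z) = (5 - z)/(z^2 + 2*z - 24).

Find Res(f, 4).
Write f(z) = P(z)/Q(z) with P(z) = 5 - z and Q(z) = z^2 + 2*z - 24.
The denominator factors as Q(z) = (z - 4)*(z + 6), so z = 4 is a simple zero of Q and P is analytic there; z = 4 is therefore a simple pole and
  Res(f, z₀) = P(z₀)/Q'(z₀).

Q'(z) = 2*z + 2, so Q'(4) = 10.
P(4) = 1.

Res(f, 4) = (1)/(10) = 1/10

Final answer: 1/10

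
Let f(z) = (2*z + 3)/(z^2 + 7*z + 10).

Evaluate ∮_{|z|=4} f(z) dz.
By the residue theorem, ∮_C f(z) dz = 2πi · (sum of the residues of f at the poles inside |z| = 4).

The denominator factors as (z + 5)*(z + 2), so the singularities of f are simple poles at z = -5, z = -2.
  |-5|² = 25 > 16 = 4², so this pole is outside the contour.
  |-2|² = 4 < 16 = 4², so this pole is inside the contour.

With P(z) = 2*z + 3 and Q(z) = z^2 + 7*z + 10, each pole is simple, so Res(f, z₀) = P(z₀)/Q'(z₀) with Q'(z) = 2*z + 7.
  Res(f, -2) = P(-2)/Q'(-2) = (-1)/(3) = -1/3

∮_C f(z) dz = 2πi · (-1/3) = -2*I*pi/3

Final answer: -2*I*pi/3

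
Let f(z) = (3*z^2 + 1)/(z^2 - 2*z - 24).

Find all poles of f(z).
The singularities of f are the zeros of the denominator. Factoring,
  z^2 - 2*z - 24 = (z + 4)*(z - 6)
so the candidates are z = -4, z = 6.

Check the numerator P(z) = 3*z^2 + 1 at each one:
  P(-4) = 49 ≠ 0, so z = -4 is a (simple) pole.
  P(6) = 109 ≠ 0, so z = 6 is a (simple) pole.

Poles of f: {-4, 6}

Final answer: {-4, 6}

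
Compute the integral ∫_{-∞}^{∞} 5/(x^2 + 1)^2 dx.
Let f(z) = 5/(z^2 + 1)^2. The denominator has no real zeros and deg Q - deg P = 4 ≥ 2, so the integral of f over the upper semicircle |z| = R tends to 0 as R → ∞. Closing the contour in the upper half-plane,
  ∫_{-∞}^{∞} f(x) dx = 2πi · Σ Res(f, z_k)  over the poles with Im z_k > 0.

Zeros of the denominator: z^2 + 1 = 0 gives z = ±I.
Upper half-plane: z = I (a pole of order 2).

Write f(z) = g(z)/(z - I)^2 with g(z) = 5/(z + I)^2. For a double pole, Res(f, z₀) = g'(z₀):
  g'(z) = -10/(z + I)^3
  Res(f, I) = g'(I) = -5*I/4

∫_{-∞}^{∞} f(x) dx = 2πi · (-5*I/4) = 5*pi/2

Final answer: 5*pi/2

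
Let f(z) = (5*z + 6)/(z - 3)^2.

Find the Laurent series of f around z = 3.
Put w = z - (3), i.e. z = w + 3. The denominator is w^2, so it suffices to rewrite the numerator in powers of w.

P(z) = 5*z + 6
P(w + 3) = 21 + 5*w

Dividing each term by w^2:
  f = 21/w^2 + 5/w

Substituting back w = z - 3:
  f(z) = 21/(z - 3)^2 + 5/(z - 3)

The series is finite because the numerator is a polynomial; the negative powers form the principal part, and the coefficient of 1/(z - 3) gives Res(f, 3) = 5.

Final answer: 21/(z - 3)^2 + 5/(z - 3)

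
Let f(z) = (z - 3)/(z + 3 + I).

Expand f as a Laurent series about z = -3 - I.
(-6 - I)/(z + 3 + I) + 1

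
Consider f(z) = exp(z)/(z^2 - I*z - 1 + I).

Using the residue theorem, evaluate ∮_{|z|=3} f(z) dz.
pi*(2/5 - 4*I/5)*exp(-1 + I) + exp(1)*pi*(-2/5 + 4*I/5)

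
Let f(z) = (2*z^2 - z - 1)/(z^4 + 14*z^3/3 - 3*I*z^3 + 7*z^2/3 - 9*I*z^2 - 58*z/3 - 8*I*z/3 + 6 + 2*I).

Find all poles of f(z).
The singularities of f are the zeros of the denominator. Factoring,
  z^4 + 14*z^3/3 - 3*I*z^3 + 7*z^2/3 - 9*I*z^2 - 58*z/3 - 8*I*z/3 + 6 + 2*I = (z - 1 - I)*(z + 3 - 3*I)*(z + 3 + I)*(z - 1/3)
so the candidates are z = 1 + I, z = -3 + 3*I, z = -3 - I, z = 1/3.

Check the numerator P(z) = 2*z^2 - z - 1 at each one:
  P(1 + I) = -2 + 3*I ≠ 0, so z = 1 + I is a (simple) pole.
  P(-3 + 3*I) = 2 - 39*I ≠ 0, so z = -3 + 3*I is a (simple) pole.
  P(-3 - I) = 18 + 13*I ≠ 0, so z = -3 - I is a (simple) pole.
  P(1/3) = -10/9 ≠ 0, so z = 1/3 is a (simple) pole.

Poles of f: {-3 - I, -3 + 3*I, 1/3, 1 + I}

Final answer: {-3 - I, -3 + 3*I, 1/3, 1 + I}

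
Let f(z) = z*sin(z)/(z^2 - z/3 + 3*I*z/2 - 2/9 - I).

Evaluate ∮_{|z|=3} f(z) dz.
By the residue theorem, ∮_C f(z) dz = 2πi · (sum of the residues of f at the poles inside |z| = 3).

The denominator factors as (z + 1/3 + 3*I/2)*(z - 2/3), so the singularities of f are simple poles at z = -1/3 - 3*I/2, z = 2/3.
  |-1/3 - 3*I/2|² = 85/36 < 9 = 3², so this pole is inside the contour.
  |2/3|² = 4/9 < 9 = 3², so this pole is inside the contour.

With P(z) = z*sin(z) and Q(z) = z^2 - z/3 + 3*I*z/2 - 2/9 - I, each pole is simple, so Res(f, z₀) = P(z₀)/Q'(z₀) with Q'(z) = 2*z - 1/3 + 3*I/2.
  Res(f, -1/3 - 3*I/2) = P(-1/3 - 3*I/2)/Q'(-1/3 - 3*I/2) = ((1/3 + 3*I/2)*sin(1/3 + 3*I/2))/(-1 - 3*I/2) = (-31/39 - 4*I/13)*sin(1/3 + 3*I/2)
  Res(f, 2/3) = P(2/3)/Q'(2/3) = (2*sin(2/3)/3)/(1 + 3*I/2) = (8/39 - 4*I/13)*sin(2/3)

Sum of residues inside C: (-31/39 - 4*I/13)*sin(1/3 + 3*I/2) + (8/39 - 4*I/13)*sin(2/3)
∮_C f(z) dz = 2πi · ((-31/39 - 4*I/13)*sin(1/3 + 3*I/2) + (8/39 - 4*I/13)*sin(2/3)) = pi*(8/13 - 62*I/39)*sin(1/3 + 3*I/2) + pi*(8/13 + 16*I/39)*sin(2/3)

Final answer: pi*(8/13 - 62*I/39)*sin(1/3 + 3*I/2) + pi*(8/13 + 16*I/39)*sin(2/3)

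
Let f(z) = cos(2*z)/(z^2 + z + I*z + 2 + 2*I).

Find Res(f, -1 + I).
Write f(z) = P(z)/Q(z) with P(z) = cos(2*z) and Q(z) = z^2 + z + I*z + 2 + 2*I.
The denominator factors as Q(z) = (z + 1 - I)*(z + 2*I), so z = -1 + I is a simple zero of Q and P is analytic there; z = -1 + I is therefore a simple pole and
  Res(f, z₀) = P(z₀)/Q'(z₀).

Q'(z) = 2*z + 1 + I, so Q'(-1 + I) = -1 + 3*I.
P(-1 + I) = cos(2 - 2*I).

Res(f, -1 + I) = (cos(2 - 2*I))/(-1 + 3*I) = (-1/10 - 3*I/10)*cos(2 - 2*I)

Final answer: (-1/10 - 3*I/10)*cos(2 - 2*I)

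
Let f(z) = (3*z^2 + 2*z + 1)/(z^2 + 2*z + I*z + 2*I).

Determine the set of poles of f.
The singularities of f are the zeros of the denominator. Factoring,
  z^2 + 2*z + I*z + 2*I = (z + I)*(z + 2)
so the candidates are z = -I, z = -2.

Check the numerator P(z) = 3*z^2 + 2*z + 1 at each one:
  P(-I) = -2 - 2*I ≠ 0, so z = -I is a (simple) pole.
  P(-2) = 9 ≠ 0, so z = -2 is a (simple) pole.

Poles of f: {-2, -I}

Final answer: {-2, -I}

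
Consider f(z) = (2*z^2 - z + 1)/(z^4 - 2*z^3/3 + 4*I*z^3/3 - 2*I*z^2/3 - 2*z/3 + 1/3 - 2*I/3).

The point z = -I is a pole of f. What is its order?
Factor the denominator:
  z^4 - 2*z^3/3 + 4*I*z^3/3 - 2*I*z^2/3 - 2*z/3 + 1/3 - 2*I/3 = (z + I)^2*(z + 1/3 - 2*I/3)*(z - 1)

The numerator P(z) = 2*z^2 - z + 1 has P(-I) = -1 + I ≠ 0, so no factor of (z + I) cancels.
Near z = -I we can therefore write f(z) = g(z)/(z + I)^2 with g analytic at -I and g(-I) ≠ 0 (g is the numerator divided by the remaining denominator factors).

Hence z = -I is a pole of order 2.

Final answer: 2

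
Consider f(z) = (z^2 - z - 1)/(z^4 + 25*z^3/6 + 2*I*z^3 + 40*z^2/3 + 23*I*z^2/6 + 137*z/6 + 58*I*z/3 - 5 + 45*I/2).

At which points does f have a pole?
The singularities of f are the zeros of the denominator. Factoring,
  z^4 + 25*z^3/6 + 2*I*z^3 + 40*z^2/3 + 23*I*z^2/6 + 137*z/6 + 58*I*z/3 - 5 + 45*I/2 = (z + 2 + I)*(z + 3/2 + 3*I)*(z + I)*(z + 2/3 - 3*I)
so the candidates are z = -2 - I, z = -3/2 - 3*I, z = -I, z = -2/3 + 3*I.

Check the numerator P(z) = z^2 - z - 1 at each one:
  P(-2 - I) = 4 + 5*I ≠ 0, so z = -2 - I is a (simple) pole.
  P(-3/2 - 3*I) = -25/4 + 12*I ≠ 0, so z = -3/2 - 3*I is a (simple) pole.
  P(-I) = -2 + I ≠ 0, so z = -I is a (simple) pole.
  P(-2/3 + 3*I) = -80/9 - 7*I ≠ 0, so z = -2/3 + 3*I is a (simple) pole.

Poles of f: {-2 - I, -3/2 - 3*I, -2/3 + 3*I, -I}

Final answer: {-2 - I, -3/2 - 3*I, -2/3 + 3*I, -I}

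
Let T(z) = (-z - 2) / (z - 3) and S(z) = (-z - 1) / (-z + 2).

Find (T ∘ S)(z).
(T ∘ S)(z) = T(S(z)) = ((-1)*S(z) + (-2))/((1)*S(z) + (-3)). Multiply numerator and denominator by -z + 2:
  numerator:   (-1)*(-z - 1) + (-2)*(-z + 2) = 3*z - 3
  denominator: (1)*(-z - 1) + (-3)*(-z + 2) = 2*z - 7
(T ∘ S)(z) = (3*z - 3)/(2*z - 7)

Final answer: (3*z - 3)/(2*z - 7)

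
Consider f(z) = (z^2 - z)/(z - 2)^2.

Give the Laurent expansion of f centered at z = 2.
2/(z - 2)^2 + 3/(z - 2) + 1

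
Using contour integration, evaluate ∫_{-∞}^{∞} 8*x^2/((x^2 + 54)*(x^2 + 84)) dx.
Let f(z) = 8*z^2/((z^2 + 54)*(z^2 + 84)). The denominator has no real zeros and deg Q - deg P = 2 ≥ 2, so the integral of f over the upper semicircle |z| = R tends to 0 as R → ∞. Closing the contour in the upper half-plane,
  ∫_{-∞}^{∞} f(x) dx = 2πi · Σ Res(f, z_k)  over the poles with Im z_k > 0.

Zeros of the denominator: z^2 + 84 = 0 gives z = ±2*sqrt(21)*I; z^2 + 54 = 0 gives z = ±3*sqrt(6)*I.
Upper half-plane: z = 2*sqrt(21)*I, z = 3*sqrt(6)*I (simple).

Each pole is a simple zero of Q(z) = z^4 + 138*z^2 + 4536, so Res(f, z₀) = P(z₀)/Q'(z₀) with P(z) = 8*z^2, Q'(z) = 4*z^3 + 276*z:
  Res(f, 2*sqrt(21)*I) = (-672)/(-120*sqrt(21)*I) = -4*sqrt(21)*I/15
  Res(f, 3*sqrt(6)*I) = (-432)/(180*sqrt(6)*I) = 2*sqrt(6)*I/5

Sum of residues: 2*I*(-2*sqrt(21) + 3*sqrt(6))/15
∫_{-∞}^{∞} f(x) dx = 2πi · (2*I*(-2*sqrt(21) + 3*sqrt(6))/15) = 4*pi*(-3*sqrt(6) + 2*sqrt(21))/15

Final answer: 4*pi*(-3*sqrt(6) + 2*sqrt(21))/15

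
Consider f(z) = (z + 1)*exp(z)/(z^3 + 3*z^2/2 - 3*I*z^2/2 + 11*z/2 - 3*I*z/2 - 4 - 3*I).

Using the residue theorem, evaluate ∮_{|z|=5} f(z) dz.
By the residue theorem, ∮_C f(z) dz = 2πi · (sum of the residues of f at the poles inside |z| = 5).

The denominator factors as (z + 1 + 2*I)*(z + 1 - 3*I)*(z - 1/2 - I/2), so the singularities of f are simple poles at z = -1 - 2*I, z = -1 + 3*I, z = 1/2 + I/2.
  |-1 - 2*I|² = 5 < 25 = 5², so this pole is inside the contour.
  |-1 + 3*I|² = 10 < 25 = 5², so this pole is inside the contour.
  |1/2 + I/2|² = 1/2 < 25 = 5², so this pole is inside the contour.

With P(z) = (z + 1)*exp(z) and Q(z) = z^3 + 3*z^2/2 - 3*I*z^2/2 + 11*z/2 - 3*I*z/2 - 4 - 3*I, each pole is simple, so Res(f, z₀) = P(z₀)/Q'(z₀) with Q'(z) = 3*z^2 + 3*z - 3*I*z + 11/2 - 3*I/2.
  Res(f, -1 - 2*I) = P(-1 - 2*I)/Q'(-1 - 2*I) = (-2*I*exp(-1 - 2*I))/(-25/2 + 15*I/2) = (-6/85 + 2*I/17)*exp(-1 - 2*I)
  Res(f, -1 + 3*I) = P(-1 + 3*I)/Q'(-1 + 3*I) = (3*I*exp(-1 + 3*I))/(-25/2 - 15*I/2) = (-9/85 - 3*I/17)*exp(-1 + 3*I)
  Res(f, 1/2 + I/2) = P(1/2 + I/2)/Q'(1/2 + I/2) = ((3/2 + I/2)*exp(1/2 + I/2))/(17/2) = (3/17 + I/17)*exp(1/2 + I/2)

Sum of residues inside C: (-6/85 + 2*I/17)*exp(-1 - 2*I) + (-9/85 - 3*I/17)*exp(-1 + 3*I) + (3/17 + I/17)*exp(1/2 + I/2)
∮_C f(z) dz = 2πi · ((-6/85 + 2*I/17)*exp(-1 - 2*I) + (-9/85 - 3*I/17)*exp(-1 + 3*I) + (3/17 + I/17)*exp(1/2 + I/2)) = pi*(6/17 - 18*I/85)*exp(-1 + 3*I) + pi*(-4/17 - 12*I/85)*exp(-1 - 2*I) + pi*(-2/17 + 6*I/17)*exp(1/2 + I/2)

Final answer: pi*(6/17 - 18*I/85)*exp(-1 + 3*I) + pi*(-4/17 - 12*I/85)*exp(-1 - 2*I) + pi*(-2/17 + 6*I/17)*exp(1/2 + I/2)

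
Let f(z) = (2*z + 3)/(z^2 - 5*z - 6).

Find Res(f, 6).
15/7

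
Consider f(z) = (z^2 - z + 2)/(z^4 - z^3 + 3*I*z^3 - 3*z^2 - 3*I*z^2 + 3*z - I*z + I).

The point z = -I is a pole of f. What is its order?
3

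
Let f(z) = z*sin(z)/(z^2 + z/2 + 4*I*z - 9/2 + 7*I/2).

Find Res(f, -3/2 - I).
Write f(z) = P(z)/Q(z) with P(z) = z*sin(z) and Q(z) = z^2 + z/2 + 4*I*z - 9/2 + 7*I/2.
The denominator factors as Q(z) = (z - 1 + 3*I)*(z + 3/2 + I), so z = -3/2 - I is a simple zero of Q and P is analytic there; z = -3/2 - I is therefore a simple pole and
  Res(f, z₀) = P(z₀)/Q'(z₀).

Q'(z) = 2*z + 1/2 + 4*I, so Q'(-3/2 - I) = -5/2 + 2*I.
P(-3/2 - I) = (3/2 + I)*sin(3/2 + I).

Res(f, -3/2 - I) = ((3/2 + I)*sin(3/2 + I))/(-5/2 + 2*I) = (-7/41 - 22*I/41)*sin(3/2 + I)

Final answer: (-7/41 - 22*I/41)*sin(3/2 + I)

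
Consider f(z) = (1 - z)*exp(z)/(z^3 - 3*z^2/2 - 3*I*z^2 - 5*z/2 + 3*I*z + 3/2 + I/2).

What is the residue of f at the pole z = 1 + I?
Write f(z) = P(z)/Q(z) with P(z) = (1 - z)*exp(z) and Q(z) = z^3 - 3*z^2/2 - 3*I*z^2 - 5*z/2 + 3*I*z + 3/2 + I/2.
The denominator factors as Q(z) = (z - 1 - I)*(z - 1/2 - I)*(z - I), so z = 1 + I is a simple zero of Q and P is analytic there; z = 1 + I is therefore a simple pole and
  Res(f, z₀) = P(z₀)/Q'(z₀).

Q'(z) = 3*z^2 - 3*z - 6*I*z - 5/2 + 3*I, so Q'(1 + I) = 1/2.
P(1 + I) = -I*exp(1 + I).

Res(f, 1 + I) = (-I*exp(1 + I))/(1/2) = -2*I*exp(1 + I)

Final answer: -2*I*exp(1 + I)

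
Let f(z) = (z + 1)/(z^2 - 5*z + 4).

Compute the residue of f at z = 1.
Write f(z) = P(z)/Q(z) with P(z) = z + 1 and Q(z) = z^2 - 5*z + 4.
The denominator factors as Q(z) = (z - 1)*(z - 4), so z = 1 is a simple zero of Q and P is analytic there; z = 1 is therefore a simple pole and
  Res(f, z₀) = P(z₀)/Q'(z₀).

Q'(z) = 2*z - 5, so Q'(1) = -3.
P(1) = 2.

Res(f, 1) = (2)/(-3) = -2/3

Final answer: -2/3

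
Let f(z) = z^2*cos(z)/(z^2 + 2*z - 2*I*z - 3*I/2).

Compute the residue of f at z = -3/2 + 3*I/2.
(-9/4 + 9*I/4)*cos(3/2 - 3*I/2)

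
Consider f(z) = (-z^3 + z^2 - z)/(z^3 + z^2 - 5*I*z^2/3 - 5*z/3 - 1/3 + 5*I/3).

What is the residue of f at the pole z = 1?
-3/20 - 3*I/20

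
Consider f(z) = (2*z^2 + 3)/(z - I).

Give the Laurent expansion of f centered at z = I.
Put w = z - (I), i.e. z = w + I. The denominator is w, so it suffices to rewrite the numerator in powers of w.

P(z) = 2*z^2 + 3
P(w + I) = 1 + 4*I*w + 2*w^2

Dividing each term by w:
  f = 1/w + 4*I + 2*w

Substituting back w = z - I:
  f(z) = 1/(z - I) + 4*I + 2*(z - I)

The series is finite because the numerator is a polynomial; the negative powers form the principal part, and the coefficient of 1/(z - I) gives Res(f, I) = 1.

Final answer: 1/(z - I) + 4*I + 2*(z - I)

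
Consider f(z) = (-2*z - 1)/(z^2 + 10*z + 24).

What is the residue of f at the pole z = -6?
Write f(z) = P(z)/Q(z) with P(z) = -2*z - 1 and Q(z) = z^2 + 10*z + 24.
The denominator factors as Q(z) = (z + 6)*(z + 4), so z = -6 is a simple zero of Q and P is analytic there; z = -6 is therefore a simple pole and
  Res(f, z₀) = P(z₀)/Q'(z₀).

Q'(z) = 2*z + 10, so Q'(-6) = -2.
P(-6) = 11.

Res(f, -6) = (11)/(-2) = -11/2

Final answer: -11/2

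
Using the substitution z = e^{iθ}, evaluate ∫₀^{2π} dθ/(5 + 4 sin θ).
Call the integral J. The integrand is 2π-periodic and we integrate over a full period, so shifting θ does not change the value (θ → θ + π/2 turns sin θ into cos θ). Hence
  J = ∫₀^{2π} dθ/(5 + 4 cos θ).
Put z = e^{iθ}: then cos θ = (z + 1/z)/2, dθ = dz/(iz), and z runs once counterclockwise around |z| = 1:
  J = ∮_{|z|=1} 1/(5 + 4*(z + 1/z)/2) · dz/(iz) = (2/i) ∮_{|z|=1} dz/(4*z^2 + 10*z + 4).
The roots of 4*z^2 + 10*z + 4 are z = (-5 ± sqrt(5^2 - 4^2))/4, with sqrt(9) = 3; their product is 1, so only z₊ = -1/2 lies inside the unit circle (z₋ = -2 lies outside).
z₊ is a simple zero of q(z) = 4*z^2 + 10*z + 4, so Res(1/q, z₊) = 1/q'(z₊) with q'(z) = 8*z + 10; and q'(z₊) = 4*(z₊ - z₋) = 6.
Therefore J = (2/i) · 2πi · 1/(6) = 2*pi/(3) = 2*pi/3

Final answer: 2*pi/3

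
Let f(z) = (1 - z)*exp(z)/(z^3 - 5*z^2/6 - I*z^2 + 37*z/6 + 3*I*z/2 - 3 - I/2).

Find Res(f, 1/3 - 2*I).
Write f(z) = P(z)/Q(z) with P(z) = (1 - z)*exp(z) and Q(z) = z^3 - 5*z^2/6 - I*z^2 + 37*z/6 + 3*I*z/2 - 3 - I/2.
The denominator factors as Q(z) = (z - 1/2)*(z - 1/3 + 2*I)*(z - 3*I), so z = 1/3 - 2*I is a simple zero of Q and P is analytic there; z = 1/3 - 2*I is therefore a simple pole and
  Res(f, z₀) = P(z₀)/Q'(z₀).

Q'(z) = 3*z^2 - 5*z/3 - 2*I*z + 37/6 + 3*I/2, so Q'(1/3 - 2*I) = -181/18 + I/6.
P(1/3 - 2*I) = (2/3 + 2*I)*exp(1/3 - 2*I).

Res(f, 1/3 - 2*I) = ((2/3 + 2*I)*exp(1/3 - 2*I))/(-181/18 + I/6) = (-1032/16385 - 3276*I/16385)*exp(1/3 - 2*I)

Final answer: (-1032/16385 - 3276*I/16385)*exp(1/3 - 2*I)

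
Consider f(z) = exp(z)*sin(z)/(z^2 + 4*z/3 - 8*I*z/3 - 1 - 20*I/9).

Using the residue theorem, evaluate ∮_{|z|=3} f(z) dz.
pi*(-6/5 - 3*I/5)*exp(-1/3 + 2*I)*sin(1/3 - 2*I) + pi*(6/5 + 3*I/5)*exp(-1 + 2*I/3)*sin(1 - 2*I/3)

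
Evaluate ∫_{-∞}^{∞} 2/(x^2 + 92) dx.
sqrt(23)*pi/23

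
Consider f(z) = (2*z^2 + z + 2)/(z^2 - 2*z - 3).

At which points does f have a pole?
{-1, 3}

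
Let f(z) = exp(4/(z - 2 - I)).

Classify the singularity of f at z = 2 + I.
essential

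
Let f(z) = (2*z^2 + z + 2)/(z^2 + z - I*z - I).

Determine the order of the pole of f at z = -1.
Factor the denominator:
  z^2 + z - I*z - I = (z + 1)*(z - I)

The numerator P(z) = 2*z^2 + z + 2 has P(-1) = 3 ≠ 0, so no factor of (z + 1) cancels.
Near z = -1 we can therefore write f(z) = g(z)/(z + 1) with g analytic at -1 and g(-1) ≠ 0 (g is the numerator divided by the remaining denominator factors).

Hence z = -1 is a pole of order 1.

Final answer: 1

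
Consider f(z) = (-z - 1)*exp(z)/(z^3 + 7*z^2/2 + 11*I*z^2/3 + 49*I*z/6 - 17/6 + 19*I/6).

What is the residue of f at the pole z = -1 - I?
(-6/5 + 12*I/5)*exp(-1 - I)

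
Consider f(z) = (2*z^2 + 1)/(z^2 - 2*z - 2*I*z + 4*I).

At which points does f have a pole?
{2*I, 2}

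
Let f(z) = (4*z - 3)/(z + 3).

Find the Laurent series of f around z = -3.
Put w = z - (-3), i.e. z = w - 3. The denominator is w, so it suffices to rewrite the numerator in powers of w.

P(z) = 4*z - 3
P(w - 3) = -15 + 4*w

Dividing each term by w:
  f = -15/w + 4

Substituting back w = z + 3:
  f(z) = -15/(z + 3) + 4

The series is finite because the numerator is a polynomial; the negative powers form the principal part, and the coefficient of 1/(z + 3) gives Res(f, -3) = -15.

Final answer: -15/(z + 3) + 4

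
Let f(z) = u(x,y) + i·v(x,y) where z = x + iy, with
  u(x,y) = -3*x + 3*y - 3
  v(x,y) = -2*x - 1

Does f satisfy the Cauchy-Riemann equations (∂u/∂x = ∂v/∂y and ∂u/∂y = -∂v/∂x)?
∂u/∂x = -3
∂v/∂y = 0
∂u/∂y = 3
∂v/∂x = -2
∂u/∂x ≠ ∂v/∂y and ∂u/∂y ≠ -∂v/∂x; the Cauchy-Riemann equations are not satisfied, so f is not analytic.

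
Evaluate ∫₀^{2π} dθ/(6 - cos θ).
Call the integral J. The integrand is 2π-periodic and we integrate over a full period, so shifting θ does not change the value (θ → θ + π flips the sign of the trig term). Hence
  J = ∫₀^{2π} dθ/(6 + cos θ).
Put z = e^{iθ}: then cos θ = (z + 1/z)/2, dθ = dz/(iz), and z runs once counterclockwise around |z| = 1:
  J = ∮_{|z|=1} 1/(6 + (z + 1/z)/2) · dz/(iz) = (2/i) ∮_{|z|=1} dz/(z^2 + 12*z + 1).
The roots of z^2 + 12*z + 1 are z = (-6 ± sqrt(6^2 - 1^2)), with sqrt(35) = sqrt(35); their product is 1, so only z₊ = -6 + sqrt(35) lies inside the unit circle (z₋ = -6 - sqrt(35) lies outside).
z₊ is a simple zero of q(z) = z^2 + 12*z + 1, so Res(1/q, z₊) = 1/q'(z₊) with q'(z) = 2*z + 12; and q'(z₊) = (z₊ - z₋) = 2*sqrt(35).
Therefore J = (2/i) · 2πi · 1/(2*sqrt(35)) = 2*pi/(sqrt(35)) = 2*sqrt(35)*pi/35

Final answer: 2*sqrt(35)*pi/35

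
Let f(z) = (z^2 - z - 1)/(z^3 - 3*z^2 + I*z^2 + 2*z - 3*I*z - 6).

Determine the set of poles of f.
The singularities of f are the zeros of the denominator. Factoring,
  z^3 - 3*z^2 + I*z^2 + 2*z - 3*I*z - 6 = (z + 2*I)*(z - I)*(z - 3)
so the candidates are z = -2*I, z = I, z = 3.

Check the numerator P(z) = z^2 - z - 1 at each one:
  P(-2*I) = -5 + 2*I ≠ 0, so z = -2*I is a (simple) pole.
  P(I) = -2 - I ≠ 0, so z = I is a (simple) pole.
  P(3) = 5 ≠ 0, so z = 3 is a (simple) pole.

Poles of f: {-2*I, I, 3}

Final answer: {-2*I, I, 3}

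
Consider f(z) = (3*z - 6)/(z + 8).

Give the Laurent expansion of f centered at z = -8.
-30/(z + 8) + 3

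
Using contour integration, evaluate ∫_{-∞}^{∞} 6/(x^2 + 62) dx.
3*sqrt(62)*pi/31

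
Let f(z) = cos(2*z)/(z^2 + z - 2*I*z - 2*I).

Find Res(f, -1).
Write f(z) = P(z)/Q(z) with P(z) = cos(2*z) and Q(z) = z^2 + z - 2*I*z - 2*I.
The denominator factors as Q(z) = (z - 2*I)*(z + 1), so z = -1 is a simple zero of Q and P is analytic there; z = -1 is therefore a simple pole and
  Res(f, z₀) = P(z₀)/Q'(z₀).

Q'(z) = 2*z + 1 - 2*I, so Q'(-1) = -1 - 2*I.
P(-1) = cos(2).

Res(f, -1) = (cos(2))/(-1 - 2*I) = (-1/5 + 2*I/5)*cos(2)

Final answer: (-1/5 + 2*I/5)*cos(2)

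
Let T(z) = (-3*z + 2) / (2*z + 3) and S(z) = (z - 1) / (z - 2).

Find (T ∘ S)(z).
(-z - 1)/(5*z - 8)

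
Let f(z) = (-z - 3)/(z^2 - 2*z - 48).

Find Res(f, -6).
Write f(z) = P(z)/Q(z) with P(z) = -z - 3 and Q(z) = z^2 - 2*z - 48.
The denominator factors as Q(z) = (z - 8)*(z + 6), so z = -6 is a simple zero of Q and P is analytic there; z = -6 is therefore a simple pole and
  Res(f, z₀) = P(z₀)/Q'(z₀).

Q'(z) = 2*z - 2, so Q'(-6) = -14.
P(-6) = 3.

Res(f, -6) = (3)/(-14) = -3/14

Final answer: -3/14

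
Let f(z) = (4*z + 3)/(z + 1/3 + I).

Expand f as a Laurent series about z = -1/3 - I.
(5/3 - 4*I)/(z + 1/3 + I) + 4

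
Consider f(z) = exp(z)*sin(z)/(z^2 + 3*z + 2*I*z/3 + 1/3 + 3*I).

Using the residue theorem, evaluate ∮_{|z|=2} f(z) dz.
pi*(54/97 + 24*I/97)*exp(-I)*sinh(1)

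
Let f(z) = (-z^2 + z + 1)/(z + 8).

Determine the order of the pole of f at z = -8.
Factor the denominator:
  z + 8 = (z + 8)

The numerator P(z) = -z^2 + z + 1 has P(-8) = -71 ≠ 0, so no factor of (z + 8) cancels.
Near z = -8 we can therefore write f(z) = g(z)/(z + 8) with g analytic at -8 and g(-8) ≠ 0 (g is just the numerator).

Hence z = -8 is a pole of order 1.

Final answer: 1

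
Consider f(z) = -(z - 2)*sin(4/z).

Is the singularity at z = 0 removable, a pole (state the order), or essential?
Let u = z. Then
  sin(4/u) = Σ_{k≥0} (-1)^k (4)^(2k+1)/((2k+1)!·u^(2k+1)) = 4/u - 32/(3*u^3) + 128/(15*u^5) + ...
which has infinitely many negative powers of u, so sin(4/z) has an essential singularity at z = 0.
The extra factor z - 2 is a nonzero polynomial; if the product had at most a pole at z = 0, dividing by that polynomial would leave sin(4/z) with at most a pole too — contradiction. (Equivalently, the product's Laurent series still has infinitely many negative powers.)
So the singularity is essential.

Final answer: essential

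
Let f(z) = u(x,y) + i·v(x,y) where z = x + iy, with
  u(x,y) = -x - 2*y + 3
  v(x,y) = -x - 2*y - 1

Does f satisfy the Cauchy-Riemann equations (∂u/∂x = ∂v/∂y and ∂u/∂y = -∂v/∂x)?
∂u/∂x = -1
∂v/∂y = -2
∂u/∂y = -2
∂v/∂x = -1
∂u/∂x ≠ ∂v/∂y and ∂u/∂y ≠ -∂v/∂x; the Cauchy-Riemann equations are not satisfied, so f is not analytic.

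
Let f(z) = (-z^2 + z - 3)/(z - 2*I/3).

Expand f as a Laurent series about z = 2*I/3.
(-23/9 + 2*I/3)/(z - 2*I/3) + 1 - 4*I/3 - (z - 2*I/3)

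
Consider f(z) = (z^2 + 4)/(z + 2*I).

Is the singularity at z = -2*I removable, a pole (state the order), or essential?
The numerator vanishes at z = -2*I ((-2*I)^2 = -4), so it is divisible by z + 2*I:
  z^2 + 4 = (z + 2*I)*(z - 2*I)
Hence for z ≠ -2*I, f(z) = z - 2*I, a polynomial, and lim_{z→-2*I} f(z) = -4*I is finite.
So the singularity is removable.

Final answer: removable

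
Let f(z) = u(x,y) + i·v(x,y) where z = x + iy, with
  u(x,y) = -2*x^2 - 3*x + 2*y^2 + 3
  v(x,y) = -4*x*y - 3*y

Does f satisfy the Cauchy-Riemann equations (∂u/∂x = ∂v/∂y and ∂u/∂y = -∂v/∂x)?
∂u/∂x = -4*x - 3
∂v/∂y = -4*x - 3
∂u/∂y = 4*y
∂v/∂x = -4*y
∂u/∂x = ∂v/∂y and ∂u/∂y = -∂v/∂x hold identically; f is analytic.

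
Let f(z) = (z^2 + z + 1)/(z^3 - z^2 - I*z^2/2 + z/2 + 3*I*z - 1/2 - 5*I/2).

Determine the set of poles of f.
{-1 + 3*I/2, 1 - I, 1}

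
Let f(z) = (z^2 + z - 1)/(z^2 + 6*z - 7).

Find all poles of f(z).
The singularities of f are the zeros of the denominator. Factoring,
  z^2 + 6*z - 7 = (z - 1)*(z + 7)
so the candidates are z = 1, z = -7.

Check the numerator P(z) = z^2 + z - 1 at each one:
  P(1) = 1 ≠ 0, so z = 1 is a (simple) pole.
  P(-7) = 41 ≠ 0, so z = -7 is a (simple) pole.

Poles of f: {-7, 1}

Final answer: {-7, 1}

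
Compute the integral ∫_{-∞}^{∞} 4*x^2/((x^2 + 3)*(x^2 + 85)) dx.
Let f(z) = 4*z^2/((z^2 + 3)*(z^2 + 85)). The denominator has no real zeros and deg Q - deg P = 2 ≥ 2, so the integral of f over the upper semicircle |z| = R tends to 0 as R → ∞. Closing the contour in the upper half-plane,
  ∫_{-∞}^{∞} f(x) dx = 2πi · Σ Res(f, z_k)  over the poles with Im z_k > 0.

Zeros of the denominator: z^2 + 3 = 0 gives z = ±sqrt(3)*I; z^2 + 85 = 0 gives z = ±sqrt(85)*I.
Upper half-plane: z = sqrt(3)*I, z = sqrt(85)*I (simple).

Each pole is a simple zero of Q(z) = z^4 + 88*z^2 + 255, so Res(f, z₀) = P(z₀)/Q'(z₀) with P(z) = 4*z^2, Q'(z) = 4*z^3 + 176*z:
  Res(f, sqrt(3)*I) = (-12)/(164*sqrt(3)*I) = sqrt(3)*I/41
  Res(f, sqrt(85)*I) = (-340)/(-164*sqrt(85)*I) = -sqrt(85)*I/41

Sum of residues: I*(-sqrt(85) + sqrt(3))/41
∫_{-∞}^{∞} f(x) dx = 2πi · (I*(-sqrt(85) + sqrt(3))/41) = 2*pi*(-sqrt(3) + sqrt(85))/41

Final answer: 2*pi*(-sqrt(3) + sqrt(85))/41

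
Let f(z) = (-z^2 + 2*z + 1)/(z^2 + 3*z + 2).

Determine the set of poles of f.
The singularities of f are the zeros of the denominator. Factoring,
  z^2 + 3*z + 2 = (z + 1)*(z + 2)
so the candidates are z = -1, z = -2.

Check the numerator P(z) = -z^2 + 2*z + 1 at each one:
  P(-1) = -2 ≠ 0, so z = -1 is a (simple) pole.
  P(-2) = -7 ≠ 0, so z = -2 is a (simple) pole.

Poles of f: {-2, -1}

Final answer: {-2, -1}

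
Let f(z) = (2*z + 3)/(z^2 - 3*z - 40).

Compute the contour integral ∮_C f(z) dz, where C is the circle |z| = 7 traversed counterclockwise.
By the residue theorem, ∮_C f(z) dz = 2πi · (sum of the residues of f at the poles inside |z| = 7).

The denominator factors as (z + 5)*(z - 8), so the singularities of f are simple poles at z = -5, z = 8.
  |-5|² = 25 < 49 = 7², so this pole is inside the contour.
  |8|² = 64 > 49 = 7², so this pole is outside the contour.

With P(z) = 2*z + 3 and Q(z) = z^2 - 3*z - 40, each pole is simple, so Res(f, z₀) = P(z₀)/Q'(z₀) with Q'(z) = 2*z - 3.
  Res(f, -5) = P(-5)/Q'(-5) = (-7)/(-13) = 7/13

∮_C f(z) dz = 2πi · (7/13) = 14*I*pi/13

Final answer: 14*I*pi/13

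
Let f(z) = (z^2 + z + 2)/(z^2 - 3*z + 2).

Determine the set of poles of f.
The singularities of f are the zeros of the denominator. Factoring,
  z^2 - 3*z + 2 = (z - 2)*(z - 1)
so the candidates are z = 2, z = 1.

Check the numerator P(z) = z^2 + z + 2 at each one:
  P(2) = 8 ≠ 0, so z = 2 is a (simple) pole.
  P(1) = 4 ≠ 0, so z = 1 is a (simple) pole.

Poles of f: {1, 2}

Final answer: {1, 2}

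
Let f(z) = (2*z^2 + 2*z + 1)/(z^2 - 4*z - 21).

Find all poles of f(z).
{-3, 7}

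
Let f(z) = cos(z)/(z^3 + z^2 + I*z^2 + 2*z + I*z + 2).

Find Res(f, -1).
(3/10 + I/10)*cos(1)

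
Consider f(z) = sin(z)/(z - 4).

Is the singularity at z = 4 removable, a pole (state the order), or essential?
Write f(z) = g(z)/(z - 4) with g(z) = sin(z).
g is entire and g(4) = sin(4) ≠ 0, so no factor of (z - 4) cancels: the Laurent expansion of f about z = 4 starts at the power -1, i.e. lim_{z→z₀} (z - z₀) f(z) = sin(4) is finite and nonzero.
So z = 4 is a pole of order 1.

Final answer: pole of order 1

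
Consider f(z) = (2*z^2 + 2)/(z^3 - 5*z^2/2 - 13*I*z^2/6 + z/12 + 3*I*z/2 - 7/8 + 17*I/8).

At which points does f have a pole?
The singularities of f are the zeros of the denominator. Factoring,
  z^3 - 5*z^2/2 - 13*I*z^2/6 + z/12 + 3*I*z/2 - 7/8 + 17*I/8 = (z - 3/2 - 3*I/2)*(z + 1/2 + I/3)*(z - 3/2 - I)
so the candidates are z = 3/2 + 3*I/2, z = -1/2 - I/3, z = 3/2 + I.

Check the numerator P(z) = 2*z^2 + 2 at each one:
  P(3/2 + 3*I/2) = 2 + 9*I ≠ 0, so z = 3/2 + 3*I/2 is a (simple) pole.
  P(-1/2 - I/3) = 41/18 + 2*I/3 ≠ 0, so z = -1/2 - I/3 is a (simple) pole.
  P(3/2 + I) = 9/2 + 6*I ≠ 0, so z = 3/2 + I is a (simple) pole.

Poles of f: {-1/2 - I/3, 3/2 + I, 3/2 + 3*I/2}

Final answer: {-1/2 - I/3, 3/2 + I, 3/2 + 3*I/2}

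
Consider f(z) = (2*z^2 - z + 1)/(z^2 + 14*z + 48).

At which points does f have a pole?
The singularities of f are the zeros of the denominator. Factoring,
  z^2 + 14*z + 48 = (z + 8)*(z + 6)
so the candidates are z = -8, z = -6.

Check the numerator P(z) = 2*z^2 - z + 1 at each one:
  P(-8) = 137 ≠ 0, so z = -8 is a (simple) pole.
  P(-6) = 79 ≠ 0, so z = -6 is a (simple) pole.

Poles of f: {-8, -6}

Final answer: {-8, -6}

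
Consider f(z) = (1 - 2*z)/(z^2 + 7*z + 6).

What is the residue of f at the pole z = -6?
Write f(z) = P(z)/Q(z) with P(z) = 1 - 2*z and Q(z) = z^2 + 7*z + 6.
The denominator factors as Q(z) = (z + 6)*(z + 1), so z = -6 is a simple zero of Q and P is analytic there; z = -6 is therefore a simple pole and
  Res(f, z₀) = P(z₀)/Q'(z₀).

Q'(z) = 2*z + 7, so Q'(-6) = -5.
P(-6) = 13.

Res(f, -6) = (13)/(-5) = -13/5

Final answer: -13/5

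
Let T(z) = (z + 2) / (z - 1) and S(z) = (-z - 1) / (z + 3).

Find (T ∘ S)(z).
(-z - 5)/(2*z + 4)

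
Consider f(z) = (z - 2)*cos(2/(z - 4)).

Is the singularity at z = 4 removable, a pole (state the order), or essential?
essential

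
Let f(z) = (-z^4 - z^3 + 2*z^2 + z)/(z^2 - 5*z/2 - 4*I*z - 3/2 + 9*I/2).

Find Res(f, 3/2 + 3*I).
Write f(z) = P(z)/Q(z) with P(z) = -z^4 - z^3 + 2*z^2 + z and Q(z) = z^2 - 5*z/2 - 4*I*z - 3/2 + 9*I/2.
The denominator factors as Q(z) = (z - 1 - I)*(z - 3/2 - 3*I), so z = 3/2 + 3*I is a simple zero of Q and P is analytic there; z = 3/2 + 3*I is therefore a simple pole and
  Res(f, z₀) = P(z₀)/Q'(z₀).

Q'(z) = 2*z - 5/2 - 4*I, so Q'(3/2 + 3*I) = 1/2 + 2*I.
P(3/2 + 3*I) = 969/16 + 597*I/4.

Res(f, 3/2 + 3*I) = (969/16 + 597*I/4)/(1/2 + 2*I) = 10521/136 - 186*I/17

Final answer: 10521/136 - 186*I/17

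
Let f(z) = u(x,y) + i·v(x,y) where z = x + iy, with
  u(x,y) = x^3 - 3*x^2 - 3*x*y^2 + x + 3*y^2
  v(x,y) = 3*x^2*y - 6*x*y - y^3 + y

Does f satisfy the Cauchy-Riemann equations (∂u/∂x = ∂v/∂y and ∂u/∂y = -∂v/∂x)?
∂u/∂x = 3*x^2 - 6*x - 3*y^2 + 1
∂v/∂y = 3*x^2 - 6*x - 3*y^2 + 1
∂u/∂y = -6*x*y + 6*y
∂v/∂x = 6*x*y - 6*y
∂u/∂x = ∂v/∂y and ∂u/∂y = -∂v/∂x hold identically; f is analytic.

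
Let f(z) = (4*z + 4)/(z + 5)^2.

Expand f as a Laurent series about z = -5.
-16/(z + 5)^2 + 4/(z + 5)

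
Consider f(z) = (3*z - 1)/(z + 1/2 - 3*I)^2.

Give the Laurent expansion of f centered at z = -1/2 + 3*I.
(-5/2 + 9*I)/(z + 1/2 - 3*I)^2 + 3/(z + 1/2 - 3*I)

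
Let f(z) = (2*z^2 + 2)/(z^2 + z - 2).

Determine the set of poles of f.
The singularities of f are the zeros of the denominator. Factoring,
  z^2 + z - 2 = (z + 2)*(z - 1)
so the candidates are z = -2, z = 1.

Check the numerator P(z) = 2*z^2 + 2 at each one:
  P(-2) = 10 ≠ 0, so z = -2 is a (simple) pole.
  P(1) = 4 ≠ 0, so z = 1 is a (simple) pole.

Poles of f: {-2, 1}

Final answer: {-2, 1}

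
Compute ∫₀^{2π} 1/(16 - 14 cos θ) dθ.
Call the integral J. The integrand is 2π-periodic and we integrate over a full period, so shifting θ does not change the value (θ → θ + π flips the sign of the trig term). Hence
  J = ∫₀^{2π} dθ/(16 + 14 cos θ).
Put z = e^{iθ}: then cos θ = (z + 1/z)/2, dθ = dz/(iz), and z runs once counterclockwise around |z| = 1:
  J = ∮_{|z|=1} 1/(16 + 14*(z + 1/z)/2) · dz/(iz) = (2/i) ∮_{|z|=1} dz/(14*z^2 + 32*z + 14).
The roots of 14*z^2 + 32*z + 14 are z = (-16 ± sqrt(16^2 - 14^2))/14, with sqrt(60) = 2*sqrt(15); their product is 1, so only z₊ = -8/7 + sqrt(15)/7 lies inside the unit circle (z₋ = -8/7 - sqrt(15)/7 lies outside).
z₊ is a simple zero of q(z) = 14*z^2 + 32*z + 14, so Res(1/q, z₊) = 1/q'(z₊) with q'(z) = 28*z + 32; and q'(z₊) = 14*(z₊ - z₋) = 4*sqrt(15).
Therefore J = (2/i) · 2πi · 1/(4*sqrt(15)) = 2*pi/(2*sqrt(15)) = sqrt(15)*pi/15

Final answer: sqrt(15)*pi/15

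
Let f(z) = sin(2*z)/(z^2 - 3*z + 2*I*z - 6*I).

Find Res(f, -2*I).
(2/13 + 3*I/13)*sinh(4)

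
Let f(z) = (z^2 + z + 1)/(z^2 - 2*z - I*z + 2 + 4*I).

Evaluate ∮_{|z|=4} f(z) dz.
pi*(-2 + 6*I)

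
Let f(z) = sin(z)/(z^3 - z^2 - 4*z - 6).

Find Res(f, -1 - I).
(1/34 + 2*I/17)*sin(1 + I)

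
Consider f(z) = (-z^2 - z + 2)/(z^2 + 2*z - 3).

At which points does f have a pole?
{-3}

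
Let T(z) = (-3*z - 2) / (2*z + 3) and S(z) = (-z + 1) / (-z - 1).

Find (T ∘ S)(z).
(T ∘ S)(z) = T(S(z)) = ((-3)*S(z) + (-2))/((2)*S(z) + (3)). Multiply numerator and denominator by -z - 1:
  numerator:   (-3)*(-z + 1) + (-2)*(-z - 1) = 5*z - 1
  denominator: (2)*(-z + 1) + (3)*(-z - 1) = -5*z - 1
(T ∘ S)(z) = (5*z - 1)/(-5*z - 1) = (-5*z + 1)/(5*z + 1)

Final answer: (-5*z + 1)/(5*z + 1)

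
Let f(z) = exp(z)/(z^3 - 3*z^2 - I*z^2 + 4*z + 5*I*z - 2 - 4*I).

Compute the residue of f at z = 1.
exp(1)*(1/10 - 3*I/10)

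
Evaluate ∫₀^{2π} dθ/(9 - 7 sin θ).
Call the integral J. The integrand is 2π-periodic and we integrate over a full period, so shifting θ does not change the value (θ → θ + π/2 turns sin θ into cos θ; θ → θ + π flips the sign of the trig term). Hence
  J = ∫₀^{2π} dθ/(9 + 7 cos θ).
Put z = e^{iθ}: then cos θ = (z + 1/z)/2, dθ = dz/(iz), and z runs once counterclockwise around |z| = 1:
  J = ∮_{|z|=1} 1/(9 + 7*(z + 1/z)/2) · dz/(iz) = (2/i) ∮_{|z|=1} dz/(7*z^2 + 18*z + 7).
The roots of 7*z^2 + 18*z + 7 are z = (-9 ± sqrt(9^2 - 7^2))/7, with sqrt(32) = 4*sqrt(2); their product is 1, so only z₊ = -9/7 + 4*sqrt(2)/7 lies inside the unit circle (z₋ = -9/7 - 4*sqrt(2)/7 lies outside).
z₊ is a simple zero of q(z) = 7*z^2 + 18*z + 7, so Res(1/q, z₊) = 1/q'(z₊) with q'(z) = 14*z + 18; and q'(z₊) = 7*(z₊ - z₋) = 8*sqrt(2).
Therefore J = (2/i) · 2πi · 1/(8*sqrt(2)) = 2*pi/(4*sqrt(2)) = sqrt(2)*pi/4

Final answer: sqrt(2)*pi/4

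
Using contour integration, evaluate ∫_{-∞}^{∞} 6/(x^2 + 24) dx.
Let f(z) = 6/(z^2 + 24). The denominator has no real zeros and deg Q - deg P = 2 ≥ 2, so the integral of f over the upper semicircle |z| = R tends to 0 as R → ∞. Closing the contour in the upper half-plane,
  ∫_{-∞}^{∞} f(x) dx = 2πi · Σ Res(f, z_k)  over the poles with Im z_k > 0.

Zeros of the denominator: z^2 + 24 = 0 gives z = ±2*sqrt(6)*I.
Upper half-plane: z = 2*sqrt(6)*I (simple).

Each pole is a simple zero of Q(z) = z^2 + 24, so Res(f, z₀) = P(z₀)/Q'(z₀) with P(z) = 6, Q'(z) = 2*z:
  Res(f, 2*sqrt(6)*I) = (6)/(4*sqrt(6)*I) = -sqrt(6)*I/4

∫_{-∞}^{∞} f(x) dx = 2πi · (-sqrt(6)*I/4) = sqrt(6)*pi/2

Final answer: sqrt(6)*pi/2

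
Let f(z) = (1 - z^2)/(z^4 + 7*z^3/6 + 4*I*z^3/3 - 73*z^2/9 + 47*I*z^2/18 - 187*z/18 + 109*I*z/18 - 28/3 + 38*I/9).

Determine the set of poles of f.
The singularities of f are the zeros of the denominator. Factoring,
  z^4 + 7*z^3/6 + 4*I*z^3/3 - 73*z^2/9 + 47*I*z^2/18 - 187*z/18 + 109*I*z/18 - 28/3 + 38*I/9 = (z + 1/2 - I)*(z + 2/3 + 2*I/3)*(z - 3 + I)*(z + 3 + 2*I/3)
so the candidates are z = -1/2 + I, z = -2/3 - 2*I/3, z = 3 - I, z = -3 - 2*I/3.

Check the numerator P(z) = 1 - z^2 at each one:
  P(-1/2 + I) = 7/4 + I ≠ 0, so z = -1/2 + I is a (simple) pole.
  P(-2/3 - 2*I/3) = 1 - 8*I/9 ≠ 0, so z = -2/3 - 2*I/3 is a (simple) pole.
  P(3 - I) = -7 + 6*I ≠ 0, so z = 3 - I is a (simple) pole.
  P(-3 - 2*I/3) = -68/9 - 4*I ≠ 0, so z = -3 - 2*I/3 is a (simple) pole.

Poles of f: {-3 - 2*I/3, -2/3 - 2*I/3, -1/2 + I, 3 - I}

Final answer: {-3 - 2*I/3, -2/3 - 2*I/3, -1/2 + I, 3 - I}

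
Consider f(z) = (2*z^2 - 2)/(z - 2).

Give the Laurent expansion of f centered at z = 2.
6/(z - 2) + 8 + 2*(z - 2)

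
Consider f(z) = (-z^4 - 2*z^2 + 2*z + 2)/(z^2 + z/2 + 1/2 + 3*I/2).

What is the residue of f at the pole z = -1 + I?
Write f(z) = P(z)/Q(z) with P(z) = -z^4 - 2*z^2 + 2*z + 2 and Q(z) = z^2 + z/2 + 1/2 + 3*I/2.
The denominator factors as Q(z) = (z + 1 - I)*(z - 1/2 + I), so z = -1 + I is a simple zero of Q and P is analytic there; z = -1 + I is therefore a simple pole and
  Res(f, z₀) = P(z₀)/Q'(z₀).

Q'(z) = 2*z + 1/2, so Q'(-1 + I) = -3/2 + 2*I.
P(-1 + I) = 4 + 6*I.

Res(f, -1 + I) = (4 + 6*I)/(-3/2 + 2*I) = 24/25 - 68*I/25

Final answer: 24/25 - 68*I/25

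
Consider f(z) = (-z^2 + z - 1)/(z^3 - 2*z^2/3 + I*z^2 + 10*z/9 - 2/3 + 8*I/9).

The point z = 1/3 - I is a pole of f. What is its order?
Factor the denominator:
  z^3 - 2*z^2/3 + I*z^2 + 10*z/9 - 2/3 + 8*I/9 = (z - 1/3 + I)^2*(z - I)

The numerator P(z) = -z^2 + z - 1 has P(1/3 - I) = 2/9 - I/3 ≠ 0, so no factor of (z - 1/3 + I) cancels.
Near z = 1/3 - I we can therefore write f(z) = g(z)/(z - 1/3 + I)^2 with g analytic at 1/3 - I and g(1/3 - I) ≠ 0 (g is the numerator divided by the remaining denominator factors).

Hence z = 1/3 - I is a pole of order 2.

Final answer: 2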